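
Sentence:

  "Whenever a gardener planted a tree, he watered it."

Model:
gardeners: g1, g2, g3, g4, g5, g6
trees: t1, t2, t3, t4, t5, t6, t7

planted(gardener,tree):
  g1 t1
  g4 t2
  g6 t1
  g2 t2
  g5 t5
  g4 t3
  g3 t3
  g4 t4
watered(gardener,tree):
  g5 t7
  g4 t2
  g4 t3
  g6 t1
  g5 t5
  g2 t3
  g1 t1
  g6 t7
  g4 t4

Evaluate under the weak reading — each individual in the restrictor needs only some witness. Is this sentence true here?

"it" takes "a tree" as antecedent — a donkey pronoun bound across the clause boundary.
Weak reading: every gardener g with some planted-tree has at least one planted-tree t such that watered(g,t).
Per gardener: g1:✓  g2:✗  g3:✗  g4:✓  g5:✓  g6:✓
g2 has no witness among its planted-trees.

False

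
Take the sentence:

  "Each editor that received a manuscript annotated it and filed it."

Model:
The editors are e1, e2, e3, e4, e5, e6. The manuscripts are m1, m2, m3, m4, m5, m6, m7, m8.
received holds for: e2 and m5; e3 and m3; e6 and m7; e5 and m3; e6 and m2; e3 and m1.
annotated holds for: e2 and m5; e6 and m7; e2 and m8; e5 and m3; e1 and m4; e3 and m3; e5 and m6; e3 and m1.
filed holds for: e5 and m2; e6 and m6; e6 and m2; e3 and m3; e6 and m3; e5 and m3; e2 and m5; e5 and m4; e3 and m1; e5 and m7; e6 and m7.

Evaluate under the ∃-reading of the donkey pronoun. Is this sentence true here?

"it" takes "a manuscript" as antecedent — a donkey pronoun bound across the clause boundary.
Weak reading: every editor e with some received-manuscript has at least one received-manuscript m such that annotated(e,m) ∧ filed(e,m).
Per editor: e2:✓  e3:✓  e5:✓  e6:✓
Every editor in the restrictor has a witness.

True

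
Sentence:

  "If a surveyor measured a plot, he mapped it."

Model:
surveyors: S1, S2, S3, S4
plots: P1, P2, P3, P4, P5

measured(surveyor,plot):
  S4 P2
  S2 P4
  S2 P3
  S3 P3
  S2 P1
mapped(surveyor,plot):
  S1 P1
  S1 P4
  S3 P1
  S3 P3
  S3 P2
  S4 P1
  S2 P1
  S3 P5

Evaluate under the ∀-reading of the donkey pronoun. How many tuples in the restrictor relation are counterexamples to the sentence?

"it" takes "a plot" as antecedent — a donkey pronoun bound across the clause boundary.
Strong reading: for every (s,p) with measured(s,p), mapped(s,p).
Restrictor pairs: (S2,P1) ✓  (S2,P3) ✗  (S2,P4) ✗  (S3,P3) ✓  (S4,P2) ✗
Counterexamples (restrictor pairs failing the scope): 3.

3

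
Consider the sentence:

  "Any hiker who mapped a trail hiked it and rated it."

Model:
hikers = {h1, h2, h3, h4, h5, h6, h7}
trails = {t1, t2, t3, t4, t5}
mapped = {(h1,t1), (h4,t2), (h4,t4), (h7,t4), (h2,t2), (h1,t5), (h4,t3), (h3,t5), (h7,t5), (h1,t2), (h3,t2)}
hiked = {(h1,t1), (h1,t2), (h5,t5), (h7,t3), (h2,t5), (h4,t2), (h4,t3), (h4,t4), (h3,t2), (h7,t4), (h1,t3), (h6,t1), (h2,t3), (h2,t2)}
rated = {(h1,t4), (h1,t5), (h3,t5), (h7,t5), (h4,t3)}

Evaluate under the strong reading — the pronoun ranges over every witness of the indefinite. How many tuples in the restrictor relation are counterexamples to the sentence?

10

"it" takes "a trail" as antecedent — a donkey pronoun bound across the clause boundary.
Strong reading: for every (h,t) with mapped(h,t), hiked(h,t) ∧ rated(h,t).
Restrictor pairs: (h1,t1) ✗  (h1,t2) ✗  (h1,t5) ✗  (h2,t2) ✗  (h3,t2) ✗  (h3,t5) ✗  (h4,t2) ✗  (h4,t3) ✓  (h4,t4) ✗  (h7,t4) ✗  (h7,t5) ✗
Counterexamples (restrictor pairs failing the scope): 10.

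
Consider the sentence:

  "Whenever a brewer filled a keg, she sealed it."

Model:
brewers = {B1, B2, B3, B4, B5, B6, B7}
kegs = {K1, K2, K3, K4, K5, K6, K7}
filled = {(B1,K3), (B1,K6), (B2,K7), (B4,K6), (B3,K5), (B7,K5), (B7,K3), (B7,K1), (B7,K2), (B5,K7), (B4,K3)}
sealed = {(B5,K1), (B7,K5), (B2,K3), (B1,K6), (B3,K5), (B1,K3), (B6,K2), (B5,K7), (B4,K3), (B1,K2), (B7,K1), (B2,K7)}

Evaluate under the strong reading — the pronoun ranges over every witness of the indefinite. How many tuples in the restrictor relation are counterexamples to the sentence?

"it" takes "a keg" as antecedent — a donkey pronoun bound across the clause boundary.
Strong reading: for every (b,k) with filled(b,k), sealed(b,k).
Restrictor pairs: (B1,K3) ✓  (B1,K6) ✓  (B2,K7) ✓  (B3,K5) ✓  (B4,K3) ✓  (B4,K6) ✗  (B5,K7) ✓  (B7,K1) ✓  (B7,K2) ✗  (B7,K3) ✗  (B7,K5) ✓
Counterexamples (restrictor pairs failing the scope): 3.

3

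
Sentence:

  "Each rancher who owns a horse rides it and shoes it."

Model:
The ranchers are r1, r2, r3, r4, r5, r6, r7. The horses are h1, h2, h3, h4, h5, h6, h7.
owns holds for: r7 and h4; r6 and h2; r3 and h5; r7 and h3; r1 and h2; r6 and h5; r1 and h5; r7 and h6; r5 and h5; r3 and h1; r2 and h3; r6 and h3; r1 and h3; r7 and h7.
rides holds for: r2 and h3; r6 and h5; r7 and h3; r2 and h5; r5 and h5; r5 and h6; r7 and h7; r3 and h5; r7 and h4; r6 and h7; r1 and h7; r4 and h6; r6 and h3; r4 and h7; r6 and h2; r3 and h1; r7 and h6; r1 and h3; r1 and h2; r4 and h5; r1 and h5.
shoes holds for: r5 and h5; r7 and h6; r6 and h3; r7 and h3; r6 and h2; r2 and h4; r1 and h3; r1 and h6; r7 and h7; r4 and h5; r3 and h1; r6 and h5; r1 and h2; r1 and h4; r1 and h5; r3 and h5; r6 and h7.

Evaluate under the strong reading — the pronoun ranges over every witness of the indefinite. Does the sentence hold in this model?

"it" takes "a horse" as antecedent — a donkey pronoun bound across the clause boundary.
Strong reading: for every (r,h) with owns(r,h), rides(r,h) ∧ shoes(r,h).
Restrictor pairs: (r1,h2) ✓  (r1,h3) ✓  (r1,h5) ✓  (r2,h3) ✗  (r3,h1) ✓  (r3,h5) ✓  (r5,h5) ✓  (r6,h2) ✓  (r6,h3) ✓  (r6,h5) ✓  (r7,h3) ✓  (r7,h4) ✗  (r7,h6) ✓  (r7,h7) ✓
Counterexample: (r2,h3) is in owns but fails the scope.

False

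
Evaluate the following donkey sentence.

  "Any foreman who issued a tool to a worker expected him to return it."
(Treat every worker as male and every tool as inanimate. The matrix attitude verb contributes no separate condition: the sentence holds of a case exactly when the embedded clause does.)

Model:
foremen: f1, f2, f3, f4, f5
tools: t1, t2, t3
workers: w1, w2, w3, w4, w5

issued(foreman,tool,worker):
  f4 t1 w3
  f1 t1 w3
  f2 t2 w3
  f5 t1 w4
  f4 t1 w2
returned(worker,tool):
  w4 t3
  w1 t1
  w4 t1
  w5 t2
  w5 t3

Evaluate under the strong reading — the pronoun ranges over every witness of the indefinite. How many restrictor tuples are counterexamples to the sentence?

4

"him" takes "a worker" as antecedent and "it" takes "a tool"; both are donkey pronouns co-varying with the restrictor.
Strong reading: for every (f,t,w) with issued(f,t,w), returned(w,t).
Restrictor triples: (f1,t1,w3)→returned(w3,t1) ✗  (f2,t2,w3)→returned(w3,t2) ✗  (f4,t1,w2)→returned(w2,t1) ✗  (f4,t1,w3)→returned(w3,t1) ✗  (f5,t1,w4)→returned(w4,t1) ✓
Counterexamples (restrictor triples failing the scope): 4.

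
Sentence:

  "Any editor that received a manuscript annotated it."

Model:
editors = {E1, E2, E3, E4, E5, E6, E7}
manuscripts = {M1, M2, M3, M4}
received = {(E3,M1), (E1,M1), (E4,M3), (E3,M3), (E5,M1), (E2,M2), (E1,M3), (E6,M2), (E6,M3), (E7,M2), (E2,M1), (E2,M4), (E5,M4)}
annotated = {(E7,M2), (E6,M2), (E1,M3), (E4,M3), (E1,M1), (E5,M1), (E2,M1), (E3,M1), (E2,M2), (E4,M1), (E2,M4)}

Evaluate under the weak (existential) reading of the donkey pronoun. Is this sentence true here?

True

"it" takes "a manuscript" as antecedent — a donkey pronoun bound across the clause boundary.
Weak reading: every editor e with some received-manuscript has at least one received-manuscript m such that annotated(e,m).
Per editor: E1:✓  E2:✓  E3:✓  E4:✓  E5:✓  E6:✓  E7:✓
Every editor in the restrictor has a witness.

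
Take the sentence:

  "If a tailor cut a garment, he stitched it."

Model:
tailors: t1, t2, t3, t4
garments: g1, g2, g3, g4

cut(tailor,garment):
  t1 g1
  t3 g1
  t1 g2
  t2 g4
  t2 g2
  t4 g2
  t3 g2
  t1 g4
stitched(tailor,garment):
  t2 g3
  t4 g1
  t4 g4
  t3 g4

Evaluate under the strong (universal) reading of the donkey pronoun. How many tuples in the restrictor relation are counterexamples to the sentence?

8

"it" takes "a garment" as antecedent — a donkey pronoun bound across the clause boundary.
Strong reading: for every (t,g) with cut(t,g), stitched(t,g).
Restrictor pairs: (t1,g1) ✗  (t1,g2) ✗  (t1,g4) ✗  (t2,g2) ✗  (t2,g4) ✗  (t3,g1) ✗  (t3,g2) ✗  (t4,g2) ✗
Counterexamples (restrictor pairs failing the scope): 8.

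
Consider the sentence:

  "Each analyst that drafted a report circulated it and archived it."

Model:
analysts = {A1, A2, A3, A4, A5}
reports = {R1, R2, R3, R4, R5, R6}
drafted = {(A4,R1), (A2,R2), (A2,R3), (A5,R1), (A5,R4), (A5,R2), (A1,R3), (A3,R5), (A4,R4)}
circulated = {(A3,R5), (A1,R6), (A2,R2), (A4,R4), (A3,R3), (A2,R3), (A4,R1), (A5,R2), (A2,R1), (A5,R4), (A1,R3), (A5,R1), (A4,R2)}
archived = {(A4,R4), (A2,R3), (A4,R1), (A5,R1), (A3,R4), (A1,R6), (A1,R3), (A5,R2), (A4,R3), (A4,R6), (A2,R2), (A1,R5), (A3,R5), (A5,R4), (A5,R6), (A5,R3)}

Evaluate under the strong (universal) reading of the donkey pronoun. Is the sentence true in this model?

True

"it" takes "a report" as antecedent — a donkey pronoun bound across the clause boundary.
Strong reading: for every (a,r) with drafted(a,r), circulated(a,r) ∧ archived(a,r).
Restrictor pairs: (A1,R3) ✓  (A2,R2) ✓  (A2,R3) ✓  (A3,R5) ✓  (A4,R1) ✓  (A4,R4) ✓  (A5,R1) ✓  (A5,R2) ✓  (A5,R4) ✓
Every restrictor pair satisfies the scope.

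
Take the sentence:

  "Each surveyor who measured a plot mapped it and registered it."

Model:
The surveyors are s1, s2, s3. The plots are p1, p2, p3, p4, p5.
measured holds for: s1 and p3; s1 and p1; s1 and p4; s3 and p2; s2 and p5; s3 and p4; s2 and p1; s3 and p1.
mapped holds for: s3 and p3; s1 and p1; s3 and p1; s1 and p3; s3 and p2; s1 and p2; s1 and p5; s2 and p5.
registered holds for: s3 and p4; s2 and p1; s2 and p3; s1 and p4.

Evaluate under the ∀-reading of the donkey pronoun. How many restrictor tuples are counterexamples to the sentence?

"it" takes "a plot" as antecedent — a donkey pronoun bound across the clause boundary.
Strong reading: for every (s,p) with measured(s,p), mapped(s,p) ∧ registered(s,p).
Restrictor pairs: (s1,p1) ✗  (s1,p3) ✗  (s1,p4) ✗  (s2,p1) ✗  (s2,p5) ✗  (s3,p1) ✗  (s3,p2) ✗  (s3,p4) ✗
Counterexamples (restrictor pairs failing the scope): 8.

8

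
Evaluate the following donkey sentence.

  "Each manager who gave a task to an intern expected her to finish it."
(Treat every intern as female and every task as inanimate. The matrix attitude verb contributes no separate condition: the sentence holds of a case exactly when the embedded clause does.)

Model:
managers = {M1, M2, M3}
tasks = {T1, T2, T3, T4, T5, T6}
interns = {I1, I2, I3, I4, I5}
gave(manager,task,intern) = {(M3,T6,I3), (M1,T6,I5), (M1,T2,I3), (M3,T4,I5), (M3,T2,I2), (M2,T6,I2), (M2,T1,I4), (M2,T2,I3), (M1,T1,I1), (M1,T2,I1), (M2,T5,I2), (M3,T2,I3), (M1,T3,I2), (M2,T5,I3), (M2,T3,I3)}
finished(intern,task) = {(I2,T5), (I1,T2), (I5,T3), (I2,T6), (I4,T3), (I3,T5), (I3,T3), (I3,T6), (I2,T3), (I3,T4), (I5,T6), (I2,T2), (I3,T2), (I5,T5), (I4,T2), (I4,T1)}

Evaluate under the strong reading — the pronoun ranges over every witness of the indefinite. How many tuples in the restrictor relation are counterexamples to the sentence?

2

"her" takes "an intern" as antecedent and "it" takes "a task"; both are donkey pronouns co-varying with the restrictor.
Strong reading: for every (m,t,i) with gave(m,t,i), finished(i,t).
Restrictor triples: (M1,T1,I1)→finished(I1,T1) ✗  (M1,T2,I1)→finished(I1,T2) ✓  (M1,T2,I3)→finished(I3,T2) ✓  (M1,T3,I2)→finished(I2,T3) ✓  (M1,T6,I5)→finished(I5,T6) ✓  (M2,T1,I4)→finished(I4,T1) ✓  (M2,T2,I3)→finished(I3,T2) ✓  (M2,T3,I3)→finished(I3,T3) ✓  (M2,T5,I2)→finished(I2,T5) ✓  (M2,T5,I3)→finished(I3,T5) ✓  (M2,T6,I2)→finished(I2,T6) ✓  (M3,T2,I2)→finished(I2,T2) ✓  (M3,T2,I3)→finished(I3,T2) ✓  (M3,T4,I5)→finished(I5,T4) ✗  (M3,T6,I3)→finished(I3,T6) ✓
Counterexamples (restrictor triples failing the scope): 2.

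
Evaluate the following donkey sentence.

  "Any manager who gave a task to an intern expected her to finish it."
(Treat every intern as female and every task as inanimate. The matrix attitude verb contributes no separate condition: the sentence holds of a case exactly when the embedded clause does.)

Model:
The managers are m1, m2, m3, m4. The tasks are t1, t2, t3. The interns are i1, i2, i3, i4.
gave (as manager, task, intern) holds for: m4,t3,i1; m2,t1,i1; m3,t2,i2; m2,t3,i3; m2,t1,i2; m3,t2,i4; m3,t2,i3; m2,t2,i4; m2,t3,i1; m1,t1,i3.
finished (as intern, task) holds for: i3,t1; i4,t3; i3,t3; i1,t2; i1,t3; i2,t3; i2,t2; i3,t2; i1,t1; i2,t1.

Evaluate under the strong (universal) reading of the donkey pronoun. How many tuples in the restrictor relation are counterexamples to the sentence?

"her" takes "an intern" as antecedent and "it" takes "a task"; both are donkey pronouns co-varying with the restrictor.
Strong reading: for every (m,t,i) with gave(m,t,i), finished(i,t).
Restrictor triples: (m1,t1,i3)→finished(i3,t1) ✓  (m2,t1,i1)→finished(i1,t1) ✓  (m2,t1,i2)→finished(i2,t1) ✓  (m2,t2,i4)→finished(i4,t2) ✗  (m2,t3,i1)→finished(i1,t3) ✓  (m2,t3,i3)→finished(i3,t3) ✓  (m3,t2,i2)→finished(i2,t2) ✓  (m3,t2,i3)→finished(i3,t2) ✓  (m3,t2,i4)→finished(i4,t2) ✗  (m4,t3,i1)→finished(i1,t3) ✓
Counterexamples (restrictor triples failing the scope): 2.

2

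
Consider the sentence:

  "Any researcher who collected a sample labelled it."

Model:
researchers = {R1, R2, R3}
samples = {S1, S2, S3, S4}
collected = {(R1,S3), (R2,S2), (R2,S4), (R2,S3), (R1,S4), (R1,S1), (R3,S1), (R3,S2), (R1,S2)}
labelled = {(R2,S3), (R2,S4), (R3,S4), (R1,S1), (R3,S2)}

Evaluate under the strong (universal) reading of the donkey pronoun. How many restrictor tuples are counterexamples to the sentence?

5

"it" takes "a sample" as antecedent — a donkey pronoun bound across the clause boundary.
Strong reading: for every (r,s) with collected(r,s), labelled(r,s).
Restrictor pairs: (R1,S1) ✓  (R1,S2) ✗  (R1,S3) ✗  (R1,S4) ✗  (R2,S2) ✗  (R2,S3) ✓  (R2,S4) ✓  (R3,S1) ✗  (R3,S2) ✓
Counterexamples (restrictor pairs failing the scope): 5.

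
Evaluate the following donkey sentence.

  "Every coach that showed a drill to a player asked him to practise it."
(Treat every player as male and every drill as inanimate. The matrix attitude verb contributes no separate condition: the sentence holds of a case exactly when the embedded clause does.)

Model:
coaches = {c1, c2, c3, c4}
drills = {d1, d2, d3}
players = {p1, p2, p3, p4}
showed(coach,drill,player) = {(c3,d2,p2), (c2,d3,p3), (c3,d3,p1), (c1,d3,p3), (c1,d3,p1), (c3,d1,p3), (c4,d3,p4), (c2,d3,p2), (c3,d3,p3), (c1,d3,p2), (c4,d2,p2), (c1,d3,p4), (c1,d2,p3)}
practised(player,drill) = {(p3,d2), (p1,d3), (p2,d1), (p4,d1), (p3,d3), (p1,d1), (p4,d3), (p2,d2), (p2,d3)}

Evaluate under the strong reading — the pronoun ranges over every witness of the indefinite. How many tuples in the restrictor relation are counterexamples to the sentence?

1

"him" takes "a player" as antecedent and "it" takes "a drill"; both are donkey pronouns co-varying with the restrictor.
Strong reading: for every (c,d,p) with showed(c,d,p), practised(p,d).
Restrictor triples: (c1,d2,p3)→practised(p3,d2) ✓  (c1,d3,p1)→practised(p1,d3) ✓  (c1,d3,p2)→practised(p2,d3) ✓  (c1,d3,p3)→practised(p3,d3) ✓  (c1,d3,p4)→practised(p4,d3) ✓  (c2,d3,p2)→practised(p2,d3) ✓  (c2,d3,p3)→practised(p3,d3) ✓  (c3,d1,p3)→practised(p3,d1) ✗  (c3,d2,p2)→practised(p2,d2) ✓  (c3,d3,p1)→practised(p1,d3) ✓  (c3,d3,p3)→practised(p3,d3) ✓  (c4,d2,p2)→practised(p2,d2) ✓  (c4,d3,p4)→practised(p4,d3) ✓
Counterexamples (restrictor triples failing the scope): 1.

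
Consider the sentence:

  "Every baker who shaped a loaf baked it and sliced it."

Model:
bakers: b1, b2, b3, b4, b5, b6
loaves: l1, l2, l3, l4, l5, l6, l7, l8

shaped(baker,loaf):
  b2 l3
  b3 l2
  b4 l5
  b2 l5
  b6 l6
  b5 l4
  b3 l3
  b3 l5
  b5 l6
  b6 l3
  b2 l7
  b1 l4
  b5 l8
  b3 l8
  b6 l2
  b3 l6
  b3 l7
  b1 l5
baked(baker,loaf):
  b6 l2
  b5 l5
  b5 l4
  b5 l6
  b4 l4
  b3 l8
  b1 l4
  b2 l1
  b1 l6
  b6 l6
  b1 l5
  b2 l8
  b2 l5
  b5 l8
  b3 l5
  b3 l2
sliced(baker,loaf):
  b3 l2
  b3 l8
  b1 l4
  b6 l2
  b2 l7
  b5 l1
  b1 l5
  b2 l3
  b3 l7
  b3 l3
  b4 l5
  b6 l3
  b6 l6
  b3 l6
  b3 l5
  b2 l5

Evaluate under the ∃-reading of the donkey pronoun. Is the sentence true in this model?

"it" takes "a loaf" as antecedent — a donkey pronoun bound across the clause boundary.
Weak reading: every baker b with some shaped-loaf has at least one shaped-loaf l such that baked(b,l) ∧ sliced(b,l).
Per baker: b1:✓  b2:✓  b3:✓  b4:✗  b5:✗  b6:✓
b4 has no witness among its shaped-loaves.

False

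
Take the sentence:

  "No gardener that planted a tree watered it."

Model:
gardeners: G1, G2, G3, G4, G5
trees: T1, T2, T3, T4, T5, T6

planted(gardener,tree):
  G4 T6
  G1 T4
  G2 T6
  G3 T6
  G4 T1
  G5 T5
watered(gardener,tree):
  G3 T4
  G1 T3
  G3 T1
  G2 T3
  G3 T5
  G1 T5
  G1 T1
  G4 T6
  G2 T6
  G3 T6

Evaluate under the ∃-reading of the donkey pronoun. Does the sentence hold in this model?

"it" takes "a tree" as antecedent — a donkey pronoun bound across the clause boundary.
Truth condition: for no (g,t) with planted(g,t) does watered(g,t) hold.
Restrictor pairs — does the scope hold? (G1,T4):fails  (G2,T6):holds  (G3,T6):holds  (G4,T1):fails  (G4,T6):holds  (G5,T5):fails
Scope holds for 3 pair(s), so the sentence is false.

False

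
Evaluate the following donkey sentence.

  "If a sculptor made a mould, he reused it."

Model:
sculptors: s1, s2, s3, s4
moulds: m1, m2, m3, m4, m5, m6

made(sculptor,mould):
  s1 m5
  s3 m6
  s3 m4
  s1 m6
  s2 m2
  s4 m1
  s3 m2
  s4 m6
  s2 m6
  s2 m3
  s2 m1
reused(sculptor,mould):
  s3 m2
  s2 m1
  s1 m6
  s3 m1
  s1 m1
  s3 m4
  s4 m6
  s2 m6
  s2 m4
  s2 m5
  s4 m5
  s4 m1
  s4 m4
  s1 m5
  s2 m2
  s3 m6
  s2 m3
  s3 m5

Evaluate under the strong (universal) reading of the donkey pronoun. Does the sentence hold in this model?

"it" takes "a mould" as antecedent — a donkey pronoun bound across the clause boundary.
Strong reading: for every (s,m) with made(s,m), reused(s,m).
Restrictor pairs: (s1,m5) ✓  (s1,m6) ✓  (s2,m1) ✓  (s2,m2) ✓  (s2,m3) ✓  (s2,m6) ✓  (s3,m2) ✓  (s3,m4) ✓  (s3,m6) ✓  (s4,m1) ✓  (s4,m6) ✓
Every restrictor pair satisfies the scope.

True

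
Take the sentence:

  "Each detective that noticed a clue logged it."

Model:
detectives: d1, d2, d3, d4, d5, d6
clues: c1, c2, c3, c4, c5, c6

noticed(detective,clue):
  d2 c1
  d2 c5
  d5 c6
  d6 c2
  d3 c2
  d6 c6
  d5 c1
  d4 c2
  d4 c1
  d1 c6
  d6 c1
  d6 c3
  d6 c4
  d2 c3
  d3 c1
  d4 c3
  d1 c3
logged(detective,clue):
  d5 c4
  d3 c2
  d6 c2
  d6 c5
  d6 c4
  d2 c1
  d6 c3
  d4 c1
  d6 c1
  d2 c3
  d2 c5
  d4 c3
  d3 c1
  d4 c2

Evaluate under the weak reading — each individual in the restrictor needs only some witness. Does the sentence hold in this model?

False

"it" takes "a clue" as antecedent — a donkey pronoun bound across the clause boundary.
Weak reading: every detective d with some noticed-clue has at least one noticed-clue c such that logged(d,c).
Per detective: d1:✗  d2:✓  d3:✓  d4:✓  d5:✗  d6:✓
d1 has no witness among its noticed-clues.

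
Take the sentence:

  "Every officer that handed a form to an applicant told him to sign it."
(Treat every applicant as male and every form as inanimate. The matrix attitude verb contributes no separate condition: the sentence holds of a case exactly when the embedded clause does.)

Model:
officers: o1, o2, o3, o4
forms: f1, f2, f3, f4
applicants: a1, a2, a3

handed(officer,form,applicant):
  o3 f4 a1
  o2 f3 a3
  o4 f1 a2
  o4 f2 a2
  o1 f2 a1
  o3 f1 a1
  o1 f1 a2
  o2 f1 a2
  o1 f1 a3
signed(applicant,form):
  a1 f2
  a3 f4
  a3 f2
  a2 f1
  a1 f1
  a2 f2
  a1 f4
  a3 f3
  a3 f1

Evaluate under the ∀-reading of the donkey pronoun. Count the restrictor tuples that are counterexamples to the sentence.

"him" takes "an applicant" as antecedent and "it" takes "a form"; both are donkey pronouns co-varying with the restrictor.
Strong reading: for every (o,f,a) with handed(o,f,a), signed(a,f).
Restrictor triples: (o1,f1,a2)→signed(a2,f1) ✓  (o1,f1,a3)→signed(a3,f1) ✓  (o1,f2,a1)→signed(a1,f2) ✓  (o2,f1,a2)→signed(a2,f1) ✓  (o2,f3,a3)→signed(a3,f3) ✓  (o3,f1,a1)→signed(a1,f1) ✓  (o3,f4,a1)→signed(a1,f4) ✓  (o4,f1,a2)→signed(a2,f1) ✓  (o4,f2,a2)→signed(a2,f2) ✓
Counterexamples (restrictor triples failing the scope): 0.

0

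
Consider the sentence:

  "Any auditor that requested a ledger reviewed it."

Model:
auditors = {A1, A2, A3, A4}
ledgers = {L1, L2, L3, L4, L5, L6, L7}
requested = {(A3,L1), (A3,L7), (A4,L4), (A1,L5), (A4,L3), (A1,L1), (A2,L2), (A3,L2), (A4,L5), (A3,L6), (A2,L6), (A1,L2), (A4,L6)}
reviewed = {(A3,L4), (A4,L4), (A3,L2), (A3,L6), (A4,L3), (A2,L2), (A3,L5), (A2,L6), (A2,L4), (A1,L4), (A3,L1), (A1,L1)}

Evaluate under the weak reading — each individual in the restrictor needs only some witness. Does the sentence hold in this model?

True

"it" takes "a ledger" as antecedent — a donkey pronoun bound across the clause boundary.
Weak reading: every auditor a with some requested-ledger has at least one requested-ledger l such that reviewed(a,l).
Per auditor: A1:✓  A2:✓  A3:✓  A4:✓
Every auditor in the restrictor has a witness.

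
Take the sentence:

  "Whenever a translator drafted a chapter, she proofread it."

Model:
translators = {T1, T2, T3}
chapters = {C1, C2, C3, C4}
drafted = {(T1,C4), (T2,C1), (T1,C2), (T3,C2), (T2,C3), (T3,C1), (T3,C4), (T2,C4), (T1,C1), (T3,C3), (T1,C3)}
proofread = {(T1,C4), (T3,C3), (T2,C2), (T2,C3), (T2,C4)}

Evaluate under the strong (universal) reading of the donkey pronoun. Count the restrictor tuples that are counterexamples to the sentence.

7

"it" takes "a chapter" as antecedent — a donkey pronoun bound across the clause boundary.
Strong reading: for every (t,c) with drafted(t,c), proofread(t,c).
Restrictor pairs: (T1,C1) ✗  (T1,C2) ✗  (T1,C3) ✗  (T1,C4) ✓  (T2,C1) ✗  (T2,C3) ✓  (T2,C4) ✓  (T3,C1) ✗  (T3,C2) ✗  (T3,C3) ✓  (T3,C4) ✗
Counterexamples (restrictor pairs failing the scope): 7.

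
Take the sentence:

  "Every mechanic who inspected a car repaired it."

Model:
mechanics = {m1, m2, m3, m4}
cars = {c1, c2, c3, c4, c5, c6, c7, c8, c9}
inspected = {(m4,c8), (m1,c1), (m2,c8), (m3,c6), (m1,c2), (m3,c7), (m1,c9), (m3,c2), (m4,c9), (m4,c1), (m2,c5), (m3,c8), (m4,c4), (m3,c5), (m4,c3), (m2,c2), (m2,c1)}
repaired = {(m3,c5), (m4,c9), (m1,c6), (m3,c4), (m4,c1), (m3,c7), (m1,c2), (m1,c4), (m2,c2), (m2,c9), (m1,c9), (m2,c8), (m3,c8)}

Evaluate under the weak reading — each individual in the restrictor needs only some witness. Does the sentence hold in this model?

True

"it" takes "a car" as antecedent — a donkey pronoun bound across the clause boundary.
Weak reading: every mechanic m with some inspected-car has at least one inspected-car c such that repaired(m,c).
Per mechanic: m1:✓  m2:✓  m3:✓  m4:✓
Every mechanic in the restrictor has a witness.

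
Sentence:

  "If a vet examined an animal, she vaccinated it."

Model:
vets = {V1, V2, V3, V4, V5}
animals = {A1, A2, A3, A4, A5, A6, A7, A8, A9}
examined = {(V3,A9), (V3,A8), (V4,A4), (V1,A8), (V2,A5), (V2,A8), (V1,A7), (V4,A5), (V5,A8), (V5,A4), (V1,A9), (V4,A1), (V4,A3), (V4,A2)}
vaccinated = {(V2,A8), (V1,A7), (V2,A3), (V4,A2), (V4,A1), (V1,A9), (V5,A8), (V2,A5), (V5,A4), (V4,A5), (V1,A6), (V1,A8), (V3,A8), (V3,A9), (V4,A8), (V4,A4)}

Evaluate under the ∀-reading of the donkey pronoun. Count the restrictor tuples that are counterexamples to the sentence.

"it" takes "an animal" as antecedent — a donkey pronoun bound across the clause boundary.
Strong reading: for every (v,a) with examined(v,a), vaccinated(v,a).
Restrictor pairs: (V1,A7) ✓  (V1,A8) ✓  (V1,A9) ✓  (V2,A5) ✓  (V2,A8) ✓  (V3,A8) ✓  (V3,A9) ✓  (V4,A1) ✓  (V4,A2) ✓  (V4,A3) ✗  (V4,A4) ✓  (V4,A5) ✓  (V5,A4) ✓  (V5,A8) ✓
Counterexamples (restrictor pairs failing the scope): 1.

1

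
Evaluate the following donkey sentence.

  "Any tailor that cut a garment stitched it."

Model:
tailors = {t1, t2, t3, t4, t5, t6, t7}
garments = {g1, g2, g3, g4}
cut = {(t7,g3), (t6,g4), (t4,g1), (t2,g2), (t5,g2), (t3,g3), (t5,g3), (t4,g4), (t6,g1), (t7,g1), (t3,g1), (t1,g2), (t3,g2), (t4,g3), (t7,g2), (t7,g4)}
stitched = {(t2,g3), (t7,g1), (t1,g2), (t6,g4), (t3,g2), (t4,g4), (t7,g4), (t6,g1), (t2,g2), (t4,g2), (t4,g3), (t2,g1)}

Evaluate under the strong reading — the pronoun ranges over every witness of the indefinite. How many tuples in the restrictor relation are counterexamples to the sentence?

"it" takes "a garment" as antecedent — a donkey pronoun bound across the clause boundary.
Strong reading: for every (t,g) with cut(t,g), stitched(t,g).
Restrictor pairs: (t1,g2) ✓  (t2,g2) ✓  (t3,g1) ✗  (t3,g2) ✓  (t3,g3) ✗  (t4,g1) ✗  (t4,g3) ✓  (t4,g4) ✓  (t5,g2) ✗  (t5,g3) ✗  (t6,g1) ✓  (t6,g4) ✓  (t7,g1) ✓  (t7,g2) ✗  (t7,g3) ✗  (t7,g4) ✓
Counterexamples (restrictor pairs failing the scope): 7.

7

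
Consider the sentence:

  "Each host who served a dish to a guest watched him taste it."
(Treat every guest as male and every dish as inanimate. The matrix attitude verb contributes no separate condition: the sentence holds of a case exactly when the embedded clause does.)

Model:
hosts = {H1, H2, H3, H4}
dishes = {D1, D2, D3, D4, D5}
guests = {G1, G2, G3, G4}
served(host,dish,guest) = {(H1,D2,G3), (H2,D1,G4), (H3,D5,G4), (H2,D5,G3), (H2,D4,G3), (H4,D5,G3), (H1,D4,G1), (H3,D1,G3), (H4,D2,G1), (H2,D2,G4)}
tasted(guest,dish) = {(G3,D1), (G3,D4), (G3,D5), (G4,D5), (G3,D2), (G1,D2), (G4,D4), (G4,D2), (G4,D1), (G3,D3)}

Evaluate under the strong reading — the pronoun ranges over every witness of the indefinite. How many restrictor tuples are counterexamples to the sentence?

"him" takes "a guest" as antecedent and "it" takes "a dish"; both are donkey pronouns co-varying with the restrictor.
Strong reading: for every (h,d,g) with served(h,d,g), tasted(g,d).
Restrictor triples: (H1,D2,G3)→tasted(G3,D2) ✓  (H1,D4,G1)→tasted(G1,D4) ✗  (H2,D1,G4)→tasted(G4,D1) ✓  (H2,D2,G4)→tasted(G4,D2) ✓  (H2,D4,G3)→tasted(G3,D4) ✓  (H2,D5,G3)→tasted(G3,D5) ✓  (H3,D1,G3)→tasted(G3,D1) ✓  (H3,D5,G4)→tasted(G4,D5) ✓  (H4,D2,G1)→tasted(G1,D2) ✓  (H4,D5,G3)→tasted(G3,D5) ✓
Counterexamples (restrictor triples failing the scope): 1.

1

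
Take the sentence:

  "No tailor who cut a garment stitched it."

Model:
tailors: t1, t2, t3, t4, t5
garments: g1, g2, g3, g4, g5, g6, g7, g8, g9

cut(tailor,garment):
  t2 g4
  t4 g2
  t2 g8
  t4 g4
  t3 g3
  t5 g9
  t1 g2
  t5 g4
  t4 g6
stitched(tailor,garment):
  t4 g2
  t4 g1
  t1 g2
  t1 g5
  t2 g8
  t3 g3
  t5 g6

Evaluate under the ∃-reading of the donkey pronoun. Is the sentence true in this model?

"it" takes "a garment" as antecedent — a donkey pronoun bound across the clause boundary.
Truth condition: for no (t,g) with cut(t,g) does stitched(t,g) hold.
Restrictor pairs — does the scope hold? (t1,g2):holds  (t2,g4):fails  (t2,g8):holds  (t3,g3):holds  (t4,g2):holds  (t4,g4):fails  (t4,g6):fails  (t5,g4):fails  (t5,g9):fails
Scope holds for 4 pair(s), so the sentence is false.

False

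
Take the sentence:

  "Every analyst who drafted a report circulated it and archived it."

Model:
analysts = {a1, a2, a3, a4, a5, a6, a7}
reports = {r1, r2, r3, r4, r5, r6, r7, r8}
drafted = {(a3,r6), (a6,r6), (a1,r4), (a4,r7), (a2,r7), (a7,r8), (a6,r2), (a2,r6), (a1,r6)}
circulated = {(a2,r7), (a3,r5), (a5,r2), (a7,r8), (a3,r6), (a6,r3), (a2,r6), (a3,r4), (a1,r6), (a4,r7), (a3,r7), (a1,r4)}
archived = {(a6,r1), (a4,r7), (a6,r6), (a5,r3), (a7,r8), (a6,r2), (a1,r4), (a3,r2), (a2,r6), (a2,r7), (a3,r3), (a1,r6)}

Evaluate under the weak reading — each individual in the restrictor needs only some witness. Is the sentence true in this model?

False

"it" takes "a report" as antecedent — a donkey pronoun bound across the clause boundary.
Weak reading: every analyst a with some drafted-report has at least one drafted-report r such that circulated(a,r) ∧ archived(a,r).
Per analyst: a1:✓  a2:✓  a3:✗  a4:✓  a6:✗  a7:✓
a3 has no witness among its drafted-reports.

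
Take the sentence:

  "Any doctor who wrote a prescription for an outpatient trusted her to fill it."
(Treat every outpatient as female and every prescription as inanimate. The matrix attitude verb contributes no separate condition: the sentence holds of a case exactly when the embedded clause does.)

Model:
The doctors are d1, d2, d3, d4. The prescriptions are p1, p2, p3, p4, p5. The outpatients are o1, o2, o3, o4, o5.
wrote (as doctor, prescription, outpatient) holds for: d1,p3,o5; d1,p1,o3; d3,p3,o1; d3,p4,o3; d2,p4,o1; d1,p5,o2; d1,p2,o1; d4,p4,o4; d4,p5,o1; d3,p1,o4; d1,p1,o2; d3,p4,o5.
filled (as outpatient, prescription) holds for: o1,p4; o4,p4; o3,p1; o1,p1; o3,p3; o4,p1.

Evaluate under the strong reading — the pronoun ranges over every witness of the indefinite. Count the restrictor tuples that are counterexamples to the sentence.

8

"her" takes "an outpatient" as antecedent and "it" takes "a prescription"; both are donkey pronouns co-varying with the restrictor.
Strong reading: for every (d,p,o) with wrote(d,p,o), filled(o,p).
Restrictor triples: (d1,p1,o2)→filled(o2,p1) ✗  (d1,p1,o3)→filled(o3,p1) ✓  (d1,p2,o1)→filled(o1,p2) ✗  (d1,p3,o5)→filled(o5,p3) ✗  (d1,p5,o2)→filled(o2,p5) ✗  (d2,p4,o1)→filled(o1,p4) ✓  (d3,p1,o4)→filled(o4,p1) ✓  (d3,p3,o1)→filled(o1,p3) ✗  (d3,p4,o3)→filled(o3,p4) ✗  (d3,p4,o5)→filled(o5,p4) ✗  (d4,p4,o4)→filled(o4,p4) ✓  (d4,p5,o1)→filled(o1,p5) ✗
Counterexamples (restrictor triples failing the scope): 8.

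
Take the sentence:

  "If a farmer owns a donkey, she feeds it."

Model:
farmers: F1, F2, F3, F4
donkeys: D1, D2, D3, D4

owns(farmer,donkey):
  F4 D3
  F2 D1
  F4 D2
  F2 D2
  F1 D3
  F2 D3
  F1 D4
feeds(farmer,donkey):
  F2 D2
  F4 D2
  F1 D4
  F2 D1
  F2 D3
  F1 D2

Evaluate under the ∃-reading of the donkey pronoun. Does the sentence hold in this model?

"it" takes "a donkey" as antecedent — a donkey pronoun bound across the clause boundary.
Weak reading: every farmer f with some owns-donkey has at least one owns-donkey d such that feeds(f,d).
Per farmer: F1:✓  F2:✓  F4:✓
Every farmer in the restrictor has a witness.

True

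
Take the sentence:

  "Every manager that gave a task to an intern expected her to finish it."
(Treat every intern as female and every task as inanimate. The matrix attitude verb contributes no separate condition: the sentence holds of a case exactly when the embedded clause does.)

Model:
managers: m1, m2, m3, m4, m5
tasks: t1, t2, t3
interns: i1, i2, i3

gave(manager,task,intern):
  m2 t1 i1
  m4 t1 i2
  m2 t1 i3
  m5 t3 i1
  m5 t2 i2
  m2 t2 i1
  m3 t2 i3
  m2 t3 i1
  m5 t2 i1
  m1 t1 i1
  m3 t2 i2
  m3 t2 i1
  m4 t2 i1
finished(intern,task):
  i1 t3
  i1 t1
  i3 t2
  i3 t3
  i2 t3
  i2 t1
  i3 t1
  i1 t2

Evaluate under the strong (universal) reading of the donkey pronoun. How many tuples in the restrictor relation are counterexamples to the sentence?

"her" takes "an intern" as antecedent and "it" takes "a task"; both are donkey pronouns co-varying with the restrictor.
Strong reading: for every (m,t,i) with gave(m,t,i), finished(i,t).
Restrictor triples: (m1,t1,i1)→finished(i1,t1) ✓  (m2,t1,i1)→finished(i1,t1) ✓  (m2,t1,i3)→finished(i3,t1) ✓  (m2,t2,i1)→finished(i1,t2) ✓  (m2,t3,i1)→finished(i1,t3) ✓  (m3,t2,i1)→finished(i1,t2) ✓  (m3,t2,i2)→finished(i2,t2) ✗  (m3,t2,i3)→finished(i3,t2) ✓  (m4,t1,i2)→finished(i2,t1) ✓  (m4,t2,i1)→finished(i1,t2) ✓  (m5,t2,i1)→finished(i1,t2) ✓  (m5,t2,i2)→finished(i2,t2) ✗  (m5,t3,i1)→finished(i1,t3) ✓
Counterexamples (restrictor triples failing the scope): 2.

2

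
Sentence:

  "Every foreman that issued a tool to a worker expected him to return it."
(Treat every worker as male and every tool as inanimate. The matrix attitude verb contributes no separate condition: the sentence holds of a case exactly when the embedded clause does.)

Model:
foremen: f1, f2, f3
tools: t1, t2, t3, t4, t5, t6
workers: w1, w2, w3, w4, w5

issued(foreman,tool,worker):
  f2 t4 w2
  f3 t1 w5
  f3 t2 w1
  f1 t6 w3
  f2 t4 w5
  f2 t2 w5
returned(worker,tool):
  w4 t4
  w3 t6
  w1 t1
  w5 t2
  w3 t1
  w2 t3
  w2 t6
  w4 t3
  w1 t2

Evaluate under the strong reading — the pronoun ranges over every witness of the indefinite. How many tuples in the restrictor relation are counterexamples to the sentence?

"him" takes "a worker" as antecedent and "it" takes "a tool"; both are donkey pronouns co-varying with the restrictor.
Strong reading: for every (f,t,w) with issued(f,t,w), returned(w,t).
Restrictor triples: (f1,t6,w3)→returned(w3,t6) ✓  (f2,t2,w5)→returned(w5,t2) ✓  (f2,t4,w2)→returned(w2,t4) ✗  (f2,t4,w5)→returned(w5,t4) ✗  (f3,t1,w5)→returned(w5,t1) ✗  (f3,t2,w1)→returned(w1,t2) ✓
Counterexamples (restrictor triples failing the scope): 3.

3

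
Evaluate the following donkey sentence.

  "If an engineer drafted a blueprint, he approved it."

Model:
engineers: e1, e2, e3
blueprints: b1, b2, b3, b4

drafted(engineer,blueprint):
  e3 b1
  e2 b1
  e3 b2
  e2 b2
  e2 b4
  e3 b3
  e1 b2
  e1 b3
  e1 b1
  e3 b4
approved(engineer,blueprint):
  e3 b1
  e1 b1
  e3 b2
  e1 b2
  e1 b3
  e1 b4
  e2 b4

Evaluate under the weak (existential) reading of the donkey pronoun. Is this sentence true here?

True

"it" takes "a blueprint" as antecedent — a donkey pronoun bound across the clause boundary.
Weak reading: every engineer e with some drafted-blueprint has at least one drafted-blueprint b such that approved(e,b).
Per engineer: e1:✓  e2:✓  e3:✓
Every engineer in the restrictor has a witness.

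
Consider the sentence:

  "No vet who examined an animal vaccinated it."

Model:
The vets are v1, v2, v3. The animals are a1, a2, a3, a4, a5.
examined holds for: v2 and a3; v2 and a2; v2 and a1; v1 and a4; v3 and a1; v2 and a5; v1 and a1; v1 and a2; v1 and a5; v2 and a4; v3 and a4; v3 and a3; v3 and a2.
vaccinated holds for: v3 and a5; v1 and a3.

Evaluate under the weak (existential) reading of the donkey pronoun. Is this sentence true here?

"it" takes "an animal" as antecedent — a donkey pronoun bound across the clause boundary.
Truth condition: for no (v,a) with examined(v,a) does vaccinated(v,a) hold.
Restrictor pairs — does the scope hold? (v1,a1):fails  (v1,a2):fails  (v1,a4):fails  (v1,a5):fails  (v2,a1):fails  (v2,a2):fails  (v2,a3):fails  (v2,a4):fails  (v2,a5):fails  (v3,a1):fails  (v3,a2):fails  (v3,a3):fails  (v3,a4):fails
Scope holds for no restrictor pair, so the sentence is true.

True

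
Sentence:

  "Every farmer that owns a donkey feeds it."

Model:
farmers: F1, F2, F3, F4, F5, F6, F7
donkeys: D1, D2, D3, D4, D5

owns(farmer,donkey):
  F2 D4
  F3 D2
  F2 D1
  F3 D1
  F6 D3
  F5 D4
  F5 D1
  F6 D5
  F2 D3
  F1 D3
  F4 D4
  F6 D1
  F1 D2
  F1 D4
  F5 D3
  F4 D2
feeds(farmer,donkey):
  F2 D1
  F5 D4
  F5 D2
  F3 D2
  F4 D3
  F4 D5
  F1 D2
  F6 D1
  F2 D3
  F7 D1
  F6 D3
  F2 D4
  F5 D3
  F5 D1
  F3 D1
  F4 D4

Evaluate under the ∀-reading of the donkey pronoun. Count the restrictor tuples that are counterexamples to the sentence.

4

"it" takes "a donkey" as antecedent — a donkey pronoun bound across the clause boundary.
Strong reading: for every (f,d) with owns(f,d), feeds(f,d).
Restrictor pairs: (F1,D2) ✓  (F1,D3) ✗  (F1,D4) ✗  (F2,D1) ✓  (F2,D3) ✓  (F2,D4) ✓  (F3,D1) ✓  (F3,D2) ✓  (F4,D2) ✗  (F4,D4) ✓  (F5,D1) ✓  (F5,D3) ✓  (F5,D4) ✓  (F6,D1) ✓  (F6,D3) ✓  (F6,D5) ✗
Counterexamples (restrictor pairs failing the scope): 4.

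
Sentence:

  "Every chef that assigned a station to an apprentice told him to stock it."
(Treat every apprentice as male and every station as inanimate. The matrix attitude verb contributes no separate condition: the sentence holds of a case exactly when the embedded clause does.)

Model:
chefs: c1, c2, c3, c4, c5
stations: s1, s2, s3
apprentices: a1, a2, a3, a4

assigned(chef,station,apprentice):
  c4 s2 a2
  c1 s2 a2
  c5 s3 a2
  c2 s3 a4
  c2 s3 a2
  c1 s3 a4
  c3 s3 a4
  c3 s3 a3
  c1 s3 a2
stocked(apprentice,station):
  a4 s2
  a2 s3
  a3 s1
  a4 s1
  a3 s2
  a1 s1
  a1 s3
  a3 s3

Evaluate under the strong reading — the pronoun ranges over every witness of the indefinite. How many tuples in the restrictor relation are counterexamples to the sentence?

"him" takes "an apprentice" as antecedent and "it" takes "a station"; both are donkey pronouns co-varying with the restrictor.
Strong reading: for every (c,s,a) with assigned(c,s,a), stocked(a,s).
Restrictor triples: (c1,s2,a2)→stocked(a2,s2) ✗  (c1,s3,a2)→stocked(a2,s3) ✓  (c1,s3,a4)→stocked(a4,s3) ✗  (c2,s3,a2)→stocked(a2,s3) ✓  (c2,s3,a4)→stocked(a4,s3) ✗  (c3,s3,a3)→stocked(a3,s3) ✓  (c3,s3,a4)→stocked(a4,s3) ✗  (c4,s2,a2)→stocked(a2,s2) ✗  (c5,s3,a2)→stocked(a2,s3) ✓
Counterexamples (restrictor triples failing the scope): 5.

5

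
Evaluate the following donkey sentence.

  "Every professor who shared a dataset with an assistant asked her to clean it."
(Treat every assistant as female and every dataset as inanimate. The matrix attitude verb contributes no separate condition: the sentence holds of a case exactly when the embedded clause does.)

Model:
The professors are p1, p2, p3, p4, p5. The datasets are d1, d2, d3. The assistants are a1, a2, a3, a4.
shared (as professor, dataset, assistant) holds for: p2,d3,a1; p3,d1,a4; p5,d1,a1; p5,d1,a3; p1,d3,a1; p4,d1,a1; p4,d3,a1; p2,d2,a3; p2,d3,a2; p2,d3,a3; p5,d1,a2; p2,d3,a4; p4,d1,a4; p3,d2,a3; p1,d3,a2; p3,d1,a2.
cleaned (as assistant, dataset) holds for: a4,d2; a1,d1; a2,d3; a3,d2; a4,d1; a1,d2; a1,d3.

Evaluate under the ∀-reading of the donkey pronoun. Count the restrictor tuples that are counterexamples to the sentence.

"her" takes "an assistant" as antecedent and "it" takes "a dataset"; both are donkey pronouns co-varying with the restrictor.
Strong reading: for every (p,d,a) with shared(p,d,a), cleaned(a,d).
Restrictor triples: (p1,d3,a1)→cleaned(a1,d3) ✓  (p1,d3,a2)→cleaned(a2,d3) ✓  (p2,d2,a3)→cleaned(a3,d2) ✓  (p2,d3,a1)→cleaned(a1,d3) ✓  (p2,d3,a2)→cleaned(a2,d3) ✓  (p2,d3,a3)→cleaned(a3,d3) ✗  (p2,d3,a4)→cleaned(a4,d3) ✗  (p3,d1,a2)→cleaned(a2,d1) ✗  (p3,d1,a4)→cleaned(a4,d1) ✓  (p3,d2,a3)→cleaned(a3,d2) ✓  (p4,d1,a1)→cleaned(a1,d1) ✓  (p4,d1,a4)→cleaned(a4,d1) ✓  (p4,d3,a1)→cleaned(a1,d3) ✓  (p5,d1,a1)→cleaned(a1,d1) ✓  (p5,d1,a2)→cleaned(a2,d1) ✗  (p5,d1,a3)→cleaned(a3,d1) ✗
Counterexamples (restrictor triples failing the scope): 5.

5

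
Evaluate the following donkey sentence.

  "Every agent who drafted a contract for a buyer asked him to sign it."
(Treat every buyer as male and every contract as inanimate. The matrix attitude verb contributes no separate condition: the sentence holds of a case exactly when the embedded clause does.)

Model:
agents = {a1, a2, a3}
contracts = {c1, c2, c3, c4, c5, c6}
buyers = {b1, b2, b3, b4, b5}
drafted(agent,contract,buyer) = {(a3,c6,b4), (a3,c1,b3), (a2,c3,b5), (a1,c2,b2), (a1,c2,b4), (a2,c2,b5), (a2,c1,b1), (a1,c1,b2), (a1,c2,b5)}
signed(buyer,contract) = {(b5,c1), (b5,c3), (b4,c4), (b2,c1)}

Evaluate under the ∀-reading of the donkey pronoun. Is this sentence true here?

False

"him" takes "a buyer" as antecedent and "it" takes "a contract"; both are donkey pronouns co-varying with the restrictor.
Strong reading: for every (a,c,b) with drafted(a,c,b), signed(b,c).
Restrictor triples: (a1,c1,b2)→signed(b2,c1) ✓  (a1,c2,b2)→signed(b2,c2) ✗  (a1,c2,b4)→signed(b4,c2) ✗  (a1,c2,b5)→signed(b5,c2) ✗  (a2,c1,b1)→signed(b1,c1) ✗  (a2,c2,b5)→signed(b5,c2) ✗  (a2,c3,b5)→signed(b5,c3) ✓  (a3,c1,b3)→signed(b3,c1) ✗  (a3,c6,b4)→signed(b4,c6) ✗
Counterexample: (a1,c2,b2) — signed(b2,c2) does not hold.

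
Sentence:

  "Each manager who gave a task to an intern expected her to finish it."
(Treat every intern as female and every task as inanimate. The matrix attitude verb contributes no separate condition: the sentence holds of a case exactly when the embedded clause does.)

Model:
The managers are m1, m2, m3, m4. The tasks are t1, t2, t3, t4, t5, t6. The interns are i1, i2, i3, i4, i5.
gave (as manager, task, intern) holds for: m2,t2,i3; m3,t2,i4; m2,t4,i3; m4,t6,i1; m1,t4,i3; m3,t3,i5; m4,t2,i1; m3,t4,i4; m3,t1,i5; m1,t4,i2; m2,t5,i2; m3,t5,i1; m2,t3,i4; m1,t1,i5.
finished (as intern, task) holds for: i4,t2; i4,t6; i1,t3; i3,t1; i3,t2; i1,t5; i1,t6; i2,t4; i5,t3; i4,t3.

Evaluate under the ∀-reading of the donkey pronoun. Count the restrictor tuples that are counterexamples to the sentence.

7

"her" takes "an intern" as antecedent and "it" takes "a task"; both are donkey pronouns co-varying with the restrictor.
Strong reading: for every (m,t,i) with gave(m,t,i), finished(i,t).
Restrictor triples: (m1,t1,i5)→finished(i5,t1) ✗  (m1,t4,i2)→finished(i2,t4) ✓  (m1,t4,i3)→finished(i3,t4) ✗  (m2,t2,i3)→finished(i3,t2) ✓  (m2,t3,i4)→finished(i4,t3) ✓  (m2,t4,i3)→finished(i3,t4) ✗  (m2,t5,i2)→finished(i2,t5) ✗  (m3,t1,i5)→finished(i5,t1) ✗  (m3,t2,i4)→finished(i4,t2) ✓  (m3,t3,i5)→finished(i5,t3) ✓  (m3,t4,i4)→finished(i4,t4) ✗  (m3,t5,i1)→finished(i1,t5) ✓  (m4,t2,i1)→finished(i1,t2) ✗  (m4,t6,i1)→finished(i1,t6) ✓
Counterexamples (restrictor triples failing the scope): 7.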